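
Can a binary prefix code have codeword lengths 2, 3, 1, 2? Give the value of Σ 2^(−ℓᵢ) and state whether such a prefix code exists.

1.125; no

With common denominator 2^3 = 8: Σ 2^(−ℓᵢ) = 2/8 + 1/8 + 4/8 + 2/8 = 9/8 = 1.125.
Kraft's inequality requires Σ ≤ 1; here Σ = 1.125 > 1, so no such prefix code exists.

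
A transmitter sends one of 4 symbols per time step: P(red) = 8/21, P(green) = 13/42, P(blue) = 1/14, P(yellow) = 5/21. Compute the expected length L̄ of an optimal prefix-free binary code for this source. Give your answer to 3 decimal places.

1.929 bits/symbol

Repeatedly combine the two least-probable nodes; the expected code length is the sum of the merged weights.
merge 1/14 + 5/21 → 13/42
merge 13/42 + 13/42 → 13/21
merge 8/21 + 13/21 → 1
L = 13/42 + 13/21 + 1 = 27/14 ≈ 1.929 bits/symbol.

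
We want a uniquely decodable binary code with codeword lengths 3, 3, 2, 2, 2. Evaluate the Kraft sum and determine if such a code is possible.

1; yes

With common denominator 2^3 = 8: Σ 2^(−ℓᵢ) = 1/8 + 1/8 + 2/8 + 2/8 + 2/8 = 8/8 = 1.
Kraft's inequality requires Σ ≤ 1; here Σ = 1 ≤ 1, so such a prefix code exists.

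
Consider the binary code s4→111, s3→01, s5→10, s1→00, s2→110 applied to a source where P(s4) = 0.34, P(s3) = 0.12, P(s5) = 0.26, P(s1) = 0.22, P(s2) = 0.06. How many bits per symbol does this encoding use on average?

2.4 bits/symbol

L̄ = Σ pᵢ·ℓᵢ = 0.34·3 + 0.12·2 + 0.26·2 + 0.22·2 + 0.06·3 = 2.4 bits/symbol.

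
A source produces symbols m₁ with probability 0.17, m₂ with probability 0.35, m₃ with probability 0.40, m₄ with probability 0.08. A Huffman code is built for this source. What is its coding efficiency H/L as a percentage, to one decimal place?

Entropy H = −Σ p log₂ p ≈ 1.7850 bits.
Huffman merges: 2/25+17/100→1/4; 1/4+7/20→3/5; 2/5+3/5→1. L = 37/20 ≈ 1.8500.
Efficiency = H/L = 1.7850/1.8500 = 96.5%.

96.5%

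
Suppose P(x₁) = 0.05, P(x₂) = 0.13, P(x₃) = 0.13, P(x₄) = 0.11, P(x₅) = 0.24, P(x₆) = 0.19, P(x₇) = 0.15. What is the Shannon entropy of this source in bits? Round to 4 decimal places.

H = −Σ pᵢ log₂ pᵢ.
−0.05·log₂(0.05) = 0.2161
−0.13·log₂(0.13) = 0.3826
−0.13·log₂(0.13) = 0.3826
−0.11·log₂(0.11) = 0.3503
−0.24·log₂(0.24) = 0.4941
−0.19·log₂(0.19) = 0.4552
−0.15·log₂(0.15) = 0.4105
Sum ≈ 2.6916 → 2.6916 bits.

2.6916 bits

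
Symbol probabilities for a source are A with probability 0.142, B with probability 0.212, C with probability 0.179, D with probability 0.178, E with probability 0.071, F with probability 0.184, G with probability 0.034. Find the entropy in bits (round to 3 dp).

2.648 bits

H = −Σ pᵢ log₂ pᵢ.
−0.142·log₂(0.142) = 0.3999
−0.212·log₂(0.212) = 0.4744
−0.179·log₂(0.179) = 0.4443
−0.178·log₂(0.178) = 0.4432
−0.071·log₂(0.071) = 0.2709
−0.184·log₂(0.184) = 0.4494
−0.034·log₂(0.034) = 0.1659
Sum ≈ 2.6480 → 2.648 bits.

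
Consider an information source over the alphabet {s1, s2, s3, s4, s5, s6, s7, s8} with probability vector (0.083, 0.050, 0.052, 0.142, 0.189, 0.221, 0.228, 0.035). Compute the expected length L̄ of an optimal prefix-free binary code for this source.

2.771 bits/symbol

Repeatedly combine the two least-probable nodes; the expected code length is the sum of the merged weights.
merge 7/200 + 1/20 → 17/200
merge 13/250 + 83/1000 → 27/200
merge 17/200 + 27/200 → 11/50
merge 71/500 + 189/1000 → 331/1000
merge 11/50 + 221/1000 → 441/1000
merge 57/250 + 331/1000 → 559/1000
merge 441/1000 + 559/1000 → 1
L = 17/200 + 27/200 + 11/50 + 331/1000 + 441/1000 + 559/1000 + 1 = 2771/1000 = 2.771 bits/symbol.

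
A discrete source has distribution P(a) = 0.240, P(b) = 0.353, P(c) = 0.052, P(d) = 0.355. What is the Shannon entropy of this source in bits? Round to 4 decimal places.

H = −Σ pᵢ log₂ pᵢ.
−0.240·log₂(0.240) = 0.4941
−0.353·log₂(0.353) = 0.5303
−0.052·log₂(0.052) = 0.2218
−0.355·log₂(0.355) = 0.5304
Sum ≈ 1.7766 → 1.7766 bits.

1.7766 bits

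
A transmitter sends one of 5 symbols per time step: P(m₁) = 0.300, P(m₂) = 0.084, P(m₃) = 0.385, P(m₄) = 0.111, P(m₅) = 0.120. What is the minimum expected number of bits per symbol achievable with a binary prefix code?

Repeatedly combine the two least-probable nodes; the expected code length is the sum of the merged weights.
merge 21/250 + 111/1000 → 39/200
merge 3/25 + 39/200 → 63/200
merge 3/10 + 63/200 → 123/200
merge 77/200 + 123/200 → 1
L = 39/200 + 63/200 + 123/200 + 1 = 17/8 = 2.125 bits/symbol.

2.125 bits/symbol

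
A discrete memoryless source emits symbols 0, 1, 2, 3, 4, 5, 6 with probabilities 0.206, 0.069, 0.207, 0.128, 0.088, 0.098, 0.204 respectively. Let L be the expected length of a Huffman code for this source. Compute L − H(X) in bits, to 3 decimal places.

0.054 bits

Entropy H = −Σ p log₂ p ≈ 2.6905 bits.
Huffman merges: 69/1000+11/125→157/1000; 49/500+16/125→113/500; 157/1000+51/250→361/1000; 103/500+207/1000→413/1000; 113/500+361/1000→587/1000; 413/1000+587/1000→1. L = 343/125 ≈ 2.7440.
L − H = 2.7440 − 2.6905 = 0.054 bits.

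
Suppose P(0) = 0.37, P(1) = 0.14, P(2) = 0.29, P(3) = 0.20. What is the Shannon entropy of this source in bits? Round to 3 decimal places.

H = −Σ pᵢ log₂ pᵢ.
−0.37·log₂(0.37) = 0.5307
−0.14·log₂(0.14) = 0.3971
−0.29·log₂(0.29) = 0.5179
−0.20·log₂(0.20) = 0.4644
Sum ≈ 1.9101 → 1.910 bits.

1.910 bits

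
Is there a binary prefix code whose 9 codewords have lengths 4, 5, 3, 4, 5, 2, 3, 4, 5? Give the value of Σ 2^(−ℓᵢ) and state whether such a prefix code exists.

With common denominator 2^5 = 32: Σ 2^(−ℓᵢ) = 2/32 + 1/32 + 4/32 + 2/32 + 1/32 + 8/32 + 4/32 + 2/32 + 1/32 = 25/32 = 0.78125.
Kraft's inequality requires Σ ≤ 1; here Σ = 0.78125 ≤ 1, so such a prefix code exists.

0.78125; yes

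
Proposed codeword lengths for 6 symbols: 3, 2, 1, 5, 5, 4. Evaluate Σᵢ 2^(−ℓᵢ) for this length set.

1

With common denominator 2^5 = 32: Σ 2^(−ℓᵢ) = 4/32 + 8/32 + 16/32 + 1/32 + 1/32 + 2/32 = 32/32 = 1.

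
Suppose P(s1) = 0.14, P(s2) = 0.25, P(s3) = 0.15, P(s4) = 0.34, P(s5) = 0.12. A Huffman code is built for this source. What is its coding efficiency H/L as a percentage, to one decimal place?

Entropy H = −Σ p log₂ p ≈ 2.2039 bits.
Huffman merges: 3/25+7/50→13/50; 3/20+1/4→2/5; 13/50+17/50→3/5; 2/5+3/5→1. L = 113/50 ≈ 2.2600.
Efficiency = H/L = 2.2039/2.2600 = 97.5%.

97.5%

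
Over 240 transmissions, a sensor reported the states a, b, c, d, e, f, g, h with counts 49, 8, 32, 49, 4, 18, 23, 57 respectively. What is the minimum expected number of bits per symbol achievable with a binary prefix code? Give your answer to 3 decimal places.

2.733 bits/symbol

Probabilities are the counts divided by 240.
Repeatedly combine the two least-probable nodes; the expected code length is the sum of the merged weights.
merge 1/60 + 1/30 → 1/20
merge 1/20 + 3/40 → 1/8
merge 23/240 + 1/8 → 53/240
merge 2/15 + 49/240 → 27/80
merge 49/240 + 53/240 → 17/40
merge 19/80 + 27/80 → 23/40
merge 17/40 + 23/40 → 1
L = 1/20 + 1/8 + 53/240 + 27/80 + 17/40 + 23/40 + 1 = 41/15 ≈ 2.733 bits/symbol.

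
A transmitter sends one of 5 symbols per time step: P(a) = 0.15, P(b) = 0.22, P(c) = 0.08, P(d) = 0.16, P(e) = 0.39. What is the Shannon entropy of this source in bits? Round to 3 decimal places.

H = −Σ pᵢ log₂ pᵢ.
−0.15·log₂(0.15) = 0.4105
−0.22·log₂(0.22) = 0.4806
−0.08·log₂(0.08) = 0.2915
−0.16·log₂(0.16) = 0.4230
−0.39·log₂(0.39) = 0.5298
Sum ≈ 2.1354 → 2.135 bits.

2.135 bits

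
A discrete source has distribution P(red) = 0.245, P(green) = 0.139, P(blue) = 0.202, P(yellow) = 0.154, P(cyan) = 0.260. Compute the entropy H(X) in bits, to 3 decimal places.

H = −Σ pᵢ log₂ pᵢ.
−0.245·log₂(0.245) = 0.4971
−0.139·log₂(0.139) = 0.3957
−0.202·log₂(0.202) = 0.4661
−0.154·log₂(0.154) = 0.4156
−0.260·log₂(0.260) = 0.5053
Sum ≈ 2.2799 → 2.280 bits.

2.280 bits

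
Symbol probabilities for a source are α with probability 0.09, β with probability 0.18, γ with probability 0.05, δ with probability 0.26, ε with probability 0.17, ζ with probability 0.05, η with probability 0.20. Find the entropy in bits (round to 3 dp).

H = −Σ pᵢ log₂ pᵢ.
−0.09·log₂(0.09) = 0.3127
−0.18·log₂(0.18) = 0.4453
−0.05·log₂(0.05) = 0.2161
−0.26·log₂(0.26) = 0.5053
−0.17·log₂(0.17) = 0.4346
−0.05·log₂(0.05) = 0.2161
−0.20·log₂(0.20) = 0.4644
Sum ≈ 2.5944 → 2.594 bits.

2.594 bits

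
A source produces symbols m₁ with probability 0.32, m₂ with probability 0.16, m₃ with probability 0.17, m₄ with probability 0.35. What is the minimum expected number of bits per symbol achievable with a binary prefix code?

Repeatedly combine the two least-probable nodes; the expected code length is the sum of the merged weights.
merge 4/25 + 17/100 → 33/100
merge 8/25 + 33/100 → 13/20
merge 7/20 + 13/20 → 1
L = 33/100 + 13/20 + 1 = 99/50 = 1.98 bits/symbol.

1.98 bits/symbol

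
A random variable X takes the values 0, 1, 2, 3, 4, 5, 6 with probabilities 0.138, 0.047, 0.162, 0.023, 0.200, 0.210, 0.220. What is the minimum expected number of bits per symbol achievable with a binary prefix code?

2.64 bits/symbol

Repeatedly combine the two least-probable nodes; the expected code length is the sum of the merged weights.
merge 23/1000 + 47/1000 → 7/100
merge 7/100 + 69/500 → 26/125
merge 81/500 + 1/5 → 181/500
merge 26/125 + 21/100 → 209/500
merge 11/50 + 181/500 → 291/500
merge 209/500 + 291/500 → 1
L = 7/100 + 26/125 + 181/500 + 209/500 + 291/500 + 1 = 66/25 = 2.64 bits/symbol.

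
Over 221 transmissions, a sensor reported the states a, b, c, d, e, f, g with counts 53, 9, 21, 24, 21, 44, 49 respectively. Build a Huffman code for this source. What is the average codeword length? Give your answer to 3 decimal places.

2.674 bits/symbol

Probabilities are the counts divided by 221.
Repeatedly combine the two least-probable nodes; the expected code length is the sum of the merged weights.
merge 9/221 + 21/221 → 30/221
merge 21/221 + 24/221 → 45/221
merge 30/221 + 44/221 → 74/221
merge 45/221 + 49/221 → 94/221
merge 53/221 + 74/221 → 127/221
merge 94/221 + 127/221 → 1
L = 30/221 + 45/221 + 74/221 + 94/221 + 127/221 + 1 = 591/221 ≈ 2.674 bits/symbol.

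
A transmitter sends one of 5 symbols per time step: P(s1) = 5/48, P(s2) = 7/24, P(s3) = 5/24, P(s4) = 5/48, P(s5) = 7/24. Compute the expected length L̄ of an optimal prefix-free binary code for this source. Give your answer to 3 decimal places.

2.208 bits/symbol

Repeatedly combine the two least-probable nodes; the expected code length is the sum of the merged weights.
merge 5/48 + 5/48 → 5/24
merge 5/24 + 5/24 → 5/12
merge 7/24 + 7/24 → 7/12
merge 5/12 + 7/12 → 1
L = 5/24 + 5/12 + 7/12 + 1 = 53/24 ≈ 2.208 bits/symbol.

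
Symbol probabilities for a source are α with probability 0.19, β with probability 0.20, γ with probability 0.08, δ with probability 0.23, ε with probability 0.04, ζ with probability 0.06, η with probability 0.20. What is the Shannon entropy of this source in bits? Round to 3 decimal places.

2.592 bits

H = −Σ pᵢ log₂ pᵢ.
−0.19·log₂(0.19) = 0.4552
−0.20·log₂(0.20) = 0.4644
−0.08·log₂(0.08) = 0.2915
−0.23·log₂(0.23) = 0.4877
−0.04·log₂(0.04) = 0.1858
−0.06·log₂(0.06) = 0.2435
−0.20·log₂(0.20) = 0.4644
Sum ≈ 2.5925 → 2.592 bits.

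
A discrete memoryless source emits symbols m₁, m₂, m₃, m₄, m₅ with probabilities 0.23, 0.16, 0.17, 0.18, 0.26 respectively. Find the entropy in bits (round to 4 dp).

H = −Σ pᵢ log₂ pᵢ.
−0.23·log₂(0.23) = 0.4877
−0.16·log₂(0.16) = 0.4230
−0.17·log₂(0.17) = 0.4346
−0.18·log₂(0.18) = 0.4453
−0.26·log₂(0.26) = 0.5053
Sum ≈ 2.2959 → 2.2959 bits.

2.2959 bits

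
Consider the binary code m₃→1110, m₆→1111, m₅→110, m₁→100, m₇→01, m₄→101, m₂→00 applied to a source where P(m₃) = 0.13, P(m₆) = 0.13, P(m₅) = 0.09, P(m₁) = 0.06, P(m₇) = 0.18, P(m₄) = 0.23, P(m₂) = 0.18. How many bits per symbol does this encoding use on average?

L̄ = Σ pᵢ·ℓᵢ = 0.13·4 + 0.13·4 + 0.09·3 + 0.06·3 + 0.18·2 + 0.23·3 + 0.18·2 = 2.9 bits/symbol.

2.9 bits/symbol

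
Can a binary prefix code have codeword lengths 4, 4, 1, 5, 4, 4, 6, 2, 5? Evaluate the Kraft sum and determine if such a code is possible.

With common denominator 2^6 = 64: Σ 2^(−ℓᵢ) = 4/64 + 4/64 + 32/64 + 2/64 + 4/64 + 4/64 + 1/64 + 16/64 + 2/64 = 69/64 = 1.078125.
Kraft's inequality requires Σ ≤ 1; here Σ = 1.078125 > 1, so no such prefix code exists.

1.078125; no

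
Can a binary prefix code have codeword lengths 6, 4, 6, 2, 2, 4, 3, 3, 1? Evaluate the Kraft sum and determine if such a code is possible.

1.40625; no

With common denominator 2^6 = 64: Σ 2^(−ℓᵢ) = 1/64 + 4/64 + 1/64 + 16/64 + 16/64 + 4/64 + 8/64 + 8/64 + 32/64 = 90/64 = 1.40625.
Kraft's inequality requires Σ ≤ 1; here Σ = 1.40625 > 1, so no such prefix code exists.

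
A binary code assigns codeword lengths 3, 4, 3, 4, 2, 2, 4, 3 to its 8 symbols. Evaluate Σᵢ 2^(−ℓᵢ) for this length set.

1.0625

With common denominator 2^4 = 16: Σ 2^(−ℓᵢ) = 2/16 + 1/16 + 2/16 + 1/16 + 4/16 + 4/16 + 1/16 + 2/16 = 17/16 = 1.0625.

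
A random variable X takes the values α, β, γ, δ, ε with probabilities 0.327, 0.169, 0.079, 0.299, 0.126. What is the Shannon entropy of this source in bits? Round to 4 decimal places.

H = −Σ pᵢ log₂ pᵢ.
−0.327·log₂(0.327) = 0.5273
−0.169·log₂(0.169) = 0.4335
−0.079·log₂(0.079) = 0.2893
−0.299·log₂(0.299) = 0.5208
−0.126·log₂(0.126) = 0.3766
Sum ≈ 2.1474 → 2.1474 bits.

2.1474 bits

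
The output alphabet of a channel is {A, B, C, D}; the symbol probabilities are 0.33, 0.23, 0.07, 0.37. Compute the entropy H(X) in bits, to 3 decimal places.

H = −Σ pᵢ log₂ pᵢ.
−0.33·log₂(0.33) = 0.5278
−0.23·log₂(0.23) = 0.4877
−0.07·log₂(0.07) = 0.2686
−0.37·log₂(0.37) = 0.5307
Sum ≈ 1.8148 → 1.815 bits.

1.815 bits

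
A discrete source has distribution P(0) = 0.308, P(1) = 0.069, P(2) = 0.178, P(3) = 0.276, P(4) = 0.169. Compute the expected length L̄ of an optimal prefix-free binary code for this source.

Repeatedly combine the two least-probable nodes; the expected code length is the sum of the merged weights.
merge 69/1000 + 169/1000 → 119/500
merge 89/500 + 119/500 → 52/125
merge 69/250 + 77/250 → 73/125
merge 52/125 + 73/125 → 1
L = 119/500 + 52/125 + 73/125 + 1 = 1119/500 = 2.238 bits/symbol.

2.238 bits/symbol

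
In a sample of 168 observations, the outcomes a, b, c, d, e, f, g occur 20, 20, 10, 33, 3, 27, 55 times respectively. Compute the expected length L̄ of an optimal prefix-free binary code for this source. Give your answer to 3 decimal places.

Probabilities are the counts divided by 168.
Repeatedly combine the two least-probable nodes; the expected code length is the sum of the merged weights.
merge 1/56 + 5/84 → 13/168
merge 13/168 + 5/42 → 11/56
merge 5/42 + 9/56 → 47/168
merge 11/56 + 11/56 → 11/28
merge 47/168 + 55/168 → 17/28
merge 11/28 + 17/28 → 1
L = 13/168 + 11/56 + 47/168 + 11/28 + 17/28 + 1 = 143/56 ≈ 2.554 bits/symbol.

2.554 bits/symbol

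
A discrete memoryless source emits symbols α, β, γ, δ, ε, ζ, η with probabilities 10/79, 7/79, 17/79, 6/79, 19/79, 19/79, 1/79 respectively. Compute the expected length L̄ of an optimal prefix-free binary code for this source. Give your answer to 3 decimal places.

2.570 bits/symbol

Repeatedly combine the two least-probable nodes; the expected code length is the sum of the merged weights.
merge 1/79 + 6/79 → 7/79
merge 7/79 + 7/79 → 14/79
merge 10/79 + 14/79 → 24/79
merge 17/79 + 19/79 → 36/79
merge 19/79 + 24/79 → 43/79
merge 36/79 + 43/79 → 1
L = 7/79 + 14/79 + 24/79 + 36/79 + 43/79 + 1 = 203/79 ≈ 2.570 bits/symbol.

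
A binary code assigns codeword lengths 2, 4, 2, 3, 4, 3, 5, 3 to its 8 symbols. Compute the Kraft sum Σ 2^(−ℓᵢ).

1.03125

With common denominator 2^5 = 32: Σ 2^(−ℓᵢ) = 8/32 + 2/32 + 8/32 + 4/32 + 2/32 + 4/32 + 1/32 + 4/32 = 33/32 = 1.03125.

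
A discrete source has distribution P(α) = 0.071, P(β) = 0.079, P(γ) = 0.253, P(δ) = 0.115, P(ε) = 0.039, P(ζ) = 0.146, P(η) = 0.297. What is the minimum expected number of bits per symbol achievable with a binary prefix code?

Repeatedly combine the two least-probable nodes; the expected code length is the sum of the merged weights.
merge 39/1000 + 71/1000 → 11/100
merge 79/1000 + 11/100 → 189/1000
merge 23/200 + 73/500 → 261/1000
merge 189/1000 + 253/1000 → 221/500
merge 261/1000 + 297/1000 → 279/500
merge 221/500 + 279/500 → 1
L = 11/100 + 189/1000 + 261/1000 + 221/500 + 279/500 + 1 = 64/25 = 2.56 bits/symbol.

2.56 bits/symbol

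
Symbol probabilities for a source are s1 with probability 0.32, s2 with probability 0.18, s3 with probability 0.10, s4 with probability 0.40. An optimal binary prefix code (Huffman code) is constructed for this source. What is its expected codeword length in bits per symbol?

1.88 bits/symbol

Repeatedly combine the two least-probable nodes; the expected code length is the sum of the merged weights.
merge 1/10 + 9/50 → 7/25
merge 7/25 + 8/25 → 3/5
merge 2/5 + 3/5 → 1
L = 7/25 + 3/5 + 1 = 47/25 = 1.88 bits/symbol.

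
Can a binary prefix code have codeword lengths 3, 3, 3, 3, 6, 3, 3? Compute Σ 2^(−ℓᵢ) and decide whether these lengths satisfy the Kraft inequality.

0.765625; yes

With common denominator 2^6 = 64: Σ 2^(−ℓᵢ) = 8/64 + 8/64 + 8/64 + 8/64 + 1/64 + 8/64 + 8/64 = 49/64 = 0.765625.
Kraft's inequality requires Σ ≤ 1; here Σ = 0.765625 ≤ 1, so such a prefix code exists.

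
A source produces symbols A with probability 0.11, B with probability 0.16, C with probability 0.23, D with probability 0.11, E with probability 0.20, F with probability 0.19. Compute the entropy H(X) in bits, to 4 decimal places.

H = −Σ pᵢ log₂ pᵢ.
−0.11·log₂(0.11) = 0.3503
−0.16·log₂(0.16) = 0.4230
−0.23·log₂(0.23) = 0.4877
−0.11·log₂(0.11) = 0.3503
−0.20·log₂(0.20) = 0.4644
−0.19·log₂(0.19) = 0.4552
Sum ≈ 2.5309 → 2.5309 bits.

2.5309 bits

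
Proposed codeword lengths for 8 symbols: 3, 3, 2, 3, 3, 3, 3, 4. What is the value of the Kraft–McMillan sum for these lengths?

1.0625

With common denominator 2^4 = 16: Σ 2^(−ℓᵢ) = 2/16 + 2/16 + 4/16 + 2/16 + 2/16 + 2/16 + 2/16 + 1/16 = 17/16 = 1.0625.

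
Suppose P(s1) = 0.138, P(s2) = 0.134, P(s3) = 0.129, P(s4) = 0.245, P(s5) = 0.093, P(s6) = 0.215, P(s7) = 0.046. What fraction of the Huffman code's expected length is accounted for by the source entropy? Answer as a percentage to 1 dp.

Entropy H = −Σ p log₂ p ≈ 2.6609 bits.
Huffman merges: 23/500+93/1000→139/1000; 129/1000+67/500→263/1000; 69/500+139/1000→277/1000; 43/200+49/200→23/50; 263/1000+277/1000→27/50; 23/50+27/50→1. L = 2679/1000 ≈ 2.6790.
Efficiency = H/L = 2.6609/2.6790 = 99.3%.

99.3%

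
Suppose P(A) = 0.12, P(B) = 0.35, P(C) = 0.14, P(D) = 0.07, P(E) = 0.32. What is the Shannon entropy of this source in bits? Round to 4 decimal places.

H = −Σ pᵢ log₂ pᵢ.
−0.12·log₂(0.12) = 0.3671
−0.35·log₂(0.35) = 0.5301
−0.14·log₂(0.14) = 0.3971
−0.07·log₂(0.07) = 0.2686
−0.32·log₂(0.32) = 0.5260
Sum ≈ 2.0889 → 2.0889 bits.

2.0889 bits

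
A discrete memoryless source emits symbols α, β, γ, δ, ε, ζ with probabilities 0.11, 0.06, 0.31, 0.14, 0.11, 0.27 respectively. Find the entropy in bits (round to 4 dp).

2.3750 bits

H = −Σ pᵢ log₂ pᵢ.
−0.11·log₂(0.11) = 0.3503
−0.06·log₂(0.06) = 0.2435
−0.31·log₂(0.31) = 0.5238
−0.14·log₂(0.14) = 0.3971
−0.11·log₂(0.11) = 0.3503
−0.27·log₂(0.27) = 0.5100
Sum ≈ 2.3750 → 2.3750 bits.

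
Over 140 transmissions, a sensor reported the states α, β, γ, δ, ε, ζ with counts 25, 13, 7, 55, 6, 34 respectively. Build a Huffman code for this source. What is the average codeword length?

2.25 bits/symbol

Probabilities are the counts divided by 140.
Repeatedly combine the two least-probable nodes; the expected code length is the sum of the merged weights.
merge 3/70 + 1/20 → 13/140
merge 13/140 + 13/140 → 13/70
merge 5/28 + 13/70 → 51/140
merge 17/70 + 51/140 → 17/28
merge 11/28 + 17/28 → 1
L = 13/140 + 13/70 + 51/140 + 17/28 + 1 = 9/4 = 2.25 bits/symbol.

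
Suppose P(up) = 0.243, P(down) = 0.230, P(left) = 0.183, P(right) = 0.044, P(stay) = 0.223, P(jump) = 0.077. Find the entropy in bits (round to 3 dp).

H = −Σ pᵢ log₂ pᵢ.
−0.243·log₂(0.243) = 0.4960
−0.230·log₂(0.230) = 0.4877
−0.183·log₂(0.183) = 0.4484
−0.044·log₂(0.044) = 0.1983
−0.223·log₂(0.223) = 0.4828
−0.077·log₂(0.077) = 0.2848
Sum ≈ 2.3979 → 2.398 bits.

2.398 bits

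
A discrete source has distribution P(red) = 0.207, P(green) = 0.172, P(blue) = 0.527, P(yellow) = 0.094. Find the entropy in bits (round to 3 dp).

1.715 bits

H = −Σ pᵢ log₂ pᵢ.
−0.207·log₂(0.207) = 0.4704
−0.172·log₂(0.172) = 0.4368
−0.527·log₂(0.527) = 0.4870
−0.094·log₂(0.094) = 0.3207
Sum ≈ 1.7148 → 1.715 bits.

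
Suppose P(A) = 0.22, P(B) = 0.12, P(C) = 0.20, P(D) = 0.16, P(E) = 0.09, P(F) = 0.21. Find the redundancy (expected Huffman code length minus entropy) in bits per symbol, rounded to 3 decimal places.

0.049 bits

Entropy H = −Σ p log₂ p ≈ 2.5205 bits.
Huffman merges: 9/100+3/25→21/100; 4/25+1/5→9/25; 21/100+21/100→21/50; 11/50+9/25→29/50; 21/50+29/50→1. L = 257/100 ≈ 2.5700.
L − H = 2.5700 − 2.5205 = 0.049 bits.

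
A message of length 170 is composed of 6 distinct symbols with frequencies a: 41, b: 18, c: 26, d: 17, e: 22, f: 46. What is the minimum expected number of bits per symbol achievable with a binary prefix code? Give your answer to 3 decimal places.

2.488 bits/symbol

Probabilities are the counts divided by 170.
Repeatedly combine the two least-probable nodes; the expected code length is the sum of the merged weights.
merge 1/10 + 9/85 → 7/34
merge 11/85 + 13/85 → 24/85
merge 7/34 + 41/170 → 38/85
merge 23/85 + 24/85 → 47/85
merge 38/85 + 47/85 → 1
L = 7/34 + 24/85 + 38/85 + 47/85 + 1 = 423/170 ≈ 2.488 bits/symbol.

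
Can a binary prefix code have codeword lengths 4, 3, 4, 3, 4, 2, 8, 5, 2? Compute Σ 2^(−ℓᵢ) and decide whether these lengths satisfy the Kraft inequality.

With common denominator 2^8 = 256: Σ 2^(−ℓᵢ) = 16/256 + 32/256 + 16/256 + 32/256 + 16/256 + 64/256 + 1/256 + 8/256 + 64/256 = 249/256 = 0.97265625.
Kraft's inequality requires Σ ≤ 1; here Σ = 0.97265625 ≤ 1, so such a prefix code exists.

0.97265625; yes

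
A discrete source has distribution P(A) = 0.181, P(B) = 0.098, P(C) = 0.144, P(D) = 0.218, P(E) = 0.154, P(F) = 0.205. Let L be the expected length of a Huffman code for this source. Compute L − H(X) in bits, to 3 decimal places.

0.036 bits

Entropy H = −Σ p log₂ p ≈ 2.5408 bits.
Huffman merges: 49/500+18/125→121/500; 77/500+181/1000→67/200; 41/200+109/500→423/1000; 121/500+67/200→577/1000; 423/1000+577/1000→1. L = 2577/1000 ≈ 2.5770.
L − H = 2.5770 − 2.5408 = 0.036 bits.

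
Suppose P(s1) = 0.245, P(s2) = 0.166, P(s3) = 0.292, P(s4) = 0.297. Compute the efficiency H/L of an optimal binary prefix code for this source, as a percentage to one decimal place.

Entropy H = −Σ p log₂ p ≈ 1.9660 bits.
Huffman merges: 83/500+49/200→411/1000; 73/250+297/1000→589/1000; 411/1000+589/1000→1. L = 2 ≈ 2.0000.
Efficiency = H/L = 1.9660/2.0000 = 98.3%.

98.3%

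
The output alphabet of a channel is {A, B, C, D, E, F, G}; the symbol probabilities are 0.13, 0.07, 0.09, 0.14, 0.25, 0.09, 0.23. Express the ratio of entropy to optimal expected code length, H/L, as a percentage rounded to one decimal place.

99.3%

Entropy H = −Σ p log₂ p ≈ 2.6613 bits.
Huffman merges: 7/100+9/100→4/25; 9/100+13/100→11/50; 7/50+4/25→3/10; 11/50+23/100→9/20; 1/4+3/10→11/20; 9/20+11/20→1. L = 67/25 ≈ 2.6800.
Efficiency = H/L = 2.6613/2.6800 = 99.3%.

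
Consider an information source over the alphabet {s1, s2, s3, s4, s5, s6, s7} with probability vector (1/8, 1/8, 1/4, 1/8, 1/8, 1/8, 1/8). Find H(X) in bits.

Each probability is a power of 1/2, so log₂(1/p) is an integer.
H = Σ p·log₂(1/p) = 1/8·3 + 1/8·3 + 1/4·2 + 1/8·3 + 1/8·3 + 1/8·3 + 1/8·3 = 2.75 bits.

2.75 bits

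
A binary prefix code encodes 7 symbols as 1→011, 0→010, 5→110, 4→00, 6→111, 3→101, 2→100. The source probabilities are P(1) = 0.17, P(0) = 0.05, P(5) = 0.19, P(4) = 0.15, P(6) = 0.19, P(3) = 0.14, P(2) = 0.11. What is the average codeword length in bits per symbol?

L̄ = Σ pᵢ·ℓᵢ = 0.17·3 + 0.05·3 + 0.19·3 + 0.15·2 + 0.19·3 + 0.14·3 + 0.11·3 = 2.85 bits/symbol.

2.85 bits/symbol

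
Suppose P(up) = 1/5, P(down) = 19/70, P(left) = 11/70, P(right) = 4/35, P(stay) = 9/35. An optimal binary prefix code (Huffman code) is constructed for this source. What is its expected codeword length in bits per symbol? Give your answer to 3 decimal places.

2.271 bits/symbol

Repeatedly combine the two least-probable nodes; the expected code length is the sum of the merged weights.
merge 4/35 + 11/70 → 19/70
merge 1/5 + 9/35 → 16/35
merge 19/70 + 19/70 → 19/35
merge 16/35 + 19/35 → 1
L = 19/70 + 16/35 + 19/35 + 1 = 159/70 ≈ 2.271 bits/symbol.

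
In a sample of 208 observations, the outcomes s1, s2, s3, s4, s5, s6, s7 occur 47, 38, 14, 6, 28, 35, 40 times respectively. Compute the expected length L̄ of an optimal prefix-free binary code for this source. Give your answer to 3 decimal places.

2.678 bits/symbol

Probabilities are the counts divided by 208.
Repeatedly combine the two least-probable nodes; the expected code length is the sum of the merged weights.
merge 3/104 + 7/104 → 5/52
merge 5/52 + 7/52 → 3/13
merge 35/208 + 19/104 → 73/208
merge 5/26 + 47/208 → 87/208
merge 3/13 + 73/208 → 121/208
merge 87/208 + 121/208 → 1
L = 5/52 + 3/13 + 73/208 + 87/208 + 121/208 + 1 = 557/208 ≈ 2.678 bits/symbol.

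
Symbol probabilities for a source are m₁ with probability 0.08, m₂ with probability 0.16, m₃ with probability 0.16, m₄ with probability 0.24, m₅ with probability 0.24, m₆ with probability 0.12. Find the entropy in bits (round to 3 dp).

H = −Σ pᵢ log₂ pᵢ.
−0.08·log₂(0.08) = 0.2915
−0.16·log₂(0.16) = 0.4230
−0.16·log₂(0.16) = 0.4230
−0.24·log₂(0.24) = 0.4941
−0.24·log₂(0.24) = 0.4941
−0.12·log₂(0.12) = 0.3671
Sum ≈ 2.4929 → 2.493 bits.

2.493 bits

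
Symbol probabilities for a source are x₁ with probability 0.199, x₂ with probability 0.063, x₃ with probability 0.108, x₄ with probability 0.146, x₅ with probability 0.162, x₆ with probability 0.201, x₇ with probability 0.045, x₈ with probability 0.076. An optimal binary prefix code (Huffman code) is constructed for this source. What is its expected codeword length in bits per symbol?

Repeatedly combine the two least-probable nodes; the expected code length is the sum of the merged weights.
merge 9/200 + 63/1000 → 27/250
merge 19/250 + 27/250 → 23/125
merge 27/250 + 73/500 → 127/500
merge 81/500 + 23/125 → 173/500
merge 199/1000 + 201/1000 → 2/5
merge 127/500 + 173/500 → 3/5
merge 2/5 + 3/5 → 1
L = 27/250 + 23/125 + 127/500 + 173/500 + 2/5 + 3/5 + 1 = 723/250 = 2.892 bits/symbol.

2.892 bits/symbol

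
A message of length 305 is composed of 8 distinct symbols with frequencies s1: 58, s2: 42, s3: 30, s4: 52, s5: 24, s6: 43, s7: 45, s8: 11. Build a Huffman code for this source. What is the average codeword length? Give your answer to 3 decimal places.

2.925 bits/symbol

Probabilities are the counts divided by 305.
Repeatedly combine the two least-probable nodes; the expected code length is the sum of the merged weights.
merge 11/305 + 24/305 → 7/61
merge 6/61 + 7/61 → 13/61
merge 42/305 + 43/305 → 17/61
merge 9/61 + 52/305 → 97/305
merge 58/305 + 13/61 → 123/305
merge 17/61 + 97/305 → 182/305
merge 123/305 + 182/305 → 1
L = 7/61 + 13/61 + 17/61 + 97/305 + 123/305 + 182/305 + 1 = 892/305 ≈ 2.925 bits/symbol.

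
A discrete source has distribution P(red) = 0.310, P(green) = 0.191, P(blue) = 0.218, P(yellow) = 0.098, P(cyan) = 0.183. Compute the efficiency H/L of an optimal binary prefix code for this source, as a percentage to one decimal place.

98.0%

Entropy H = −Σ p log₂ p ≈ 2.2358 bits.
Huffman merges: 49/500+183/1000→281/1000; 191/1000+109/500→409/1000; 281/1000+31/100→591/1000; 409/1000+591/1000→1. L = 2281/1000 ≈ 2.2810.
Efficiency = H/L = 2.2358/2.2810 = 98.0%.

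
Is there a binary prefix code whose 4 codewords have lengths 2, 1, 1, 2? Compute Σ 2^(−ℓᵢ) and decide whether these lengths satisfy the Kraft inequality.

1.5; no

With common denominator 2^2 = 4: Σ 2^(−ℓᵢ) = 1/4 + 2/4 + 2/4 + 1/4 = 6/4 = 1.5.
Kraft's inequality requires Σ ≤ 1; here Σ = 1.5 > 1, so no such prefix code exists.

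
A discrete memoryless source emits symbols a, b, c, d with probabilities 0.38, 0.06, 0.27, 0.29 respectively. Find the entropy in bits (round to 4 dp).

H = −Σ pᵢ log₂ pᵢ.
−0.38·log₂(0.38) = 0.5305
−0.06·log₂(0.06) = 0.2435
−0.27·log₂(0.27) = 0.5100
−0.29·log₂(0.29) = 0.5179
Sum ≈ 1.8019 → 1.8019 bits.

1.8019 bits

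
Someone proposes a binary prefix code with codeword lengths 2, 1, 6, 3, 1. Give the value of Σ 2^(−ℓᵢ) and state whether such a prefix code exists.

1.390625; no

With common denominator 2^6 = 64: Σ 2^(−ℓᵢ) = 16/64 + 32/64 + 1/64 + 8/64 + 32/64 = 89/64 = 1.390625.
Kraft's inequality requires Σ ≤ 1; here Σ = 1.390625 > 1, so no such prefix code exists.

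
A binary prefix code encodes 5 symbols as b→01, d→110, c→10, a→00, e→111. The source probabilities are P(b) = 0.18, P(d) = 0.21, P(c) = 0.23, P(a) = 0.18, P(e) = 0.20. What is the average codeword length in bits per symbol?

L̄ = Σ pᵢ·ℓᵢ = 0.18·2 + 0.21·3 + 0.23·2 + 0.18·2 + 0.20·3 = 2.41 bits/symbol.

2.41 bits/symbol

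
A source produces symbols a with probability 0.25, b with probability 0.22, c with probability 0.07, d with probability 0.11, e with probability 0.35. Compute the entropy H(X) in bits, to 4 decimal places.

2.1295 bits

H = −Σ pᵢ log₂ pᵢ.
−0.25·log₂(0.25) = 0.5000
−0.22·log₂(0.22) = 0.4806
−0.07·log₂(0.07) = 0.2686
−0.11·log₂(0.11) = 0.3503
−0.35·log₂(0.35) = 0.5301
Sum ≈ 2.1295 → 2.1295 bits.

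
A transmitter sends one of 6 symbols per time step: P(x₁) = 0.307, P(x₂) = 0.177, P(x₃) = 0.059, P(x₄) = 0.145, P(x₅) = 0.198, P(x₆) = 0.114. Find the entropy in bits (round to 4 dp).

H = −Σ pᵢ log₂ pᵢ.
−0.307·log₂(0.307) = 0.5230
−0.177·log₂(0.177) = 0.4422
−0.059·log₂(0.059) = 0.2409
−0.145·log₂(0.145) = 0.4040
−0.198·log₂(0.198) = 0.4626
−0.114·log₂(0.114) = 0.3571
Sum ≈ 2.4298 → 2.4298 bits.

2.4298 bits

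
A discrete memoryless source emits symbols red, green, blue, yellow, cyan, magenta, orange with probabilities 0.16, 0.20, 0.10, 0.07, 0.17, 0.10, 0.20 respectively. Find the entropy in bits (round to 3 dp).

2.719 bits

H = −Σ pᵢ log₂ pᵢ.
−0.16·log₂(0.16) = 0.4230
−0.20·log₂(0.20) = 0.4644
−0.10·log₂(0.10) = 0.3322
−0.07·log₂(0.07) = 0.2686
−0.17·log₂(0.17) = 0.4346
−0.10·log₂(0.10) = 0.3322
−0.20·log₂(0.20) = 0.4644
Sum ≈ 2.7193 → 2.719 bits.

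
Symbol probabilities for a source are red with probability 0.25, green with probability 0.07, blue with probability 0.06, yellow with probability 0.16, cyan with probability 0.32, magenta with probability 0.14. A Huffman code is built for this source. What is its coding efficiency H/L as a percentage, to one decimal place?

Entropy H = −Σ p log₂ p ≈ 2.3582 bits.
Huffman merges: 3/50+7/100→13/100; 13/100+7/50→27/100; 4/25+1/4→41/100; 27/100+8/25→59/100; 41/100+59/100→1. L = 12/5 ≈ 2.4000.
Efficiency = H/L = 2.3582/2.4000 = 98.3%.

98.3%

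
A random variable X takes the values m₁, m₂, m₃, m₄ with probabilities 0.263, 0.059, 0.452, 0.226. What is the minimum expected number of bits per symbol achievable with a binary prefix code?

Repeatedly combine the two least-probable nodes; the expected code length is the sum of the merged weights.
merge 59/1000 + 113/500 → 57/200
merge 263/1000 + 57/200 → 137/250
merge 113/250 + 137/250 → 1
L = 57/200 + 137/250 + 1 = 1833/1000 = 1.833 bits/symbol.

1.833 bits/symbol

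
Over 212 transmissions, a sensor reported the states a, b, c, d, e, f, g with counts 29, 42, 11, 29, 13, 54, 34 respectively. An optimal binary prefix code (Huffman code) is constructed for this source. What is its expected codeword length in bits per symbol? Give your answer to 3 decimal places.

Probabilities are the counts divided by 212.
Repeatedly combine the two least-probable nodes; the expected code length is the sum of the merged weights.
merge 11/212 + 13/212 → 6/53
merge 6/53 + 29/212 → 1/4
merge 29/212 + 17/106 → 63/212
merge 21/106 + 1/4 → 95/212
merge 27/106 + 63/212 → 117/212
merge 95/212 + 117/212 → 1
L = 6/53 + 1/4 + 63/212 + 95/212 + 117/212 + 1 = 141/53 ≈ 2.660 bits/symbol.

2.660 bits/symbol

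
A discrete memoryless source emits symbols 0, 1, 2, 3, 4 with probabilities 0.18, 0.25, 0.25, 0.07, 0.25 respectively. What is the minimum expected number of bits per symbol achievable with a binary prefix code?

2.25 bits/symbol

Repeatedly combine the two least-probable nodes; the expected code length is the sum of the merged weights.
merge 7/100 + 9/50 → 1/4
merge 1/4 + 1/4 → 1/2
merge 1/4 + 1/4 → 1/2
merge 1/2 + 1/2 → 1
L = 1/4 + 1/2 + 1/2 + 1 = 9/4 = 2.25 bits/symbol.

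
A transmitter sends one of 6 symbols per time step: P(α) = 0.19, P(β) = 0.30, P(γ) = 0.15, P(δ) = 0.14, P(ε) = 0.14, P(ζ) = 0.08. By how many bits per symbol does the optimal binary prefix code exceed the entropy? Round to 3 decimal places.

Entropy H = −Σ p log₂ p ≈ 2.4726 bits.
Huffman merges: 2/25+7/50→11/50; 7/50+3/20→29/100; 19/100+11/50→41/100; 29/100+3/10→59/100; 41/100+59/100→1. L = 251/100 ≈ 2.5100.
L − H = 2.5100 − 2.4726 = 0.037 bits.

0.037 bits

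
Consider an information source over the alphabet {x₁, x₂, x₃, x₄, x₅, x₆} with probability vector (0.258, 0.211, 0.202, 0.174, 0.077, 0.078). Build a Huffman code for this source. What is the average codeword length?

Repeatedly combine the two least-probable nodes; the expected code length is the sum of the merged weights.
merge 77/1000 + 39/500 → 31/200
merge 31/200 + 87/500 → 329/1000
merge 101/500 + 211/1000 → 413/1000
merge 129/500 + 329/1000 → 587/1000
merge 413/1000 + 587/1000 → 1
L = 31/200 + 329/1000 + 413/1000 + 587/1000 + 1 = 621/250 = 2.484 bits/symbol.

2.484 bits/symbol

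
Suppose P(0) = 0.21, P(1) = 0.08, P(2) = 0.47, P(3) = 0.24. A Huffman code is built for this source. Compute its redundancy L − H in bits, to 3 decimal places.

Entropy H = −Σ p log₂ p ≈ 1.7704 bits.
Huffman merges: 2/25+21/100→29/100; 6/25+29/100→53/100; 47/100+53/100→1. L = 91/50 ≈ 1.8200.
L − H = 1.8200 − 1.7704 = 0.050 bits.

0.050 bits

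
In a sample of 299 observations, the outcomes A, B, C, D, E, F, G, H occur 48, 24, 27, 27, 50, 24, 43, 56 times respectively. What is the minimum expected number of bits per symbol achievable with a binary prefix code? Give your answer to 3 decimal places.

Probabilities are the counts divided by 299.
Repeatedly combine the two least-probable nodes; the expected code length is the sum of the merged weights.
merge 24/299 + 24/299 → 48/299
merge 27/299 + 27/299 → 54/299
merge 43/299 + 48/299 → 7/23
merge 48/299 + 50/299 → 98/299
merge 54/299 + 56/299 → 110/299
merge 7/23 + 98/299 → 189/299
merge 110/299 + 189/299 → 1
L = 48/299 + 54/299 + 7/23 + 98/299 + 110/299 + 189/299 + 1 = 889/299 ≈ 2.973 bits/symbol.

2.973 bits/symbol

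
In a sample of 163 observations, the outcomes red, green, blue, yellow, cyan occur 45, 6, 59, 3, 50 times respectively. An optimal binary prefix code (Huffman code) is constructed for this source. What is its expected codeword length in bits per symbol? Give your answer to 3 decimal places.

Probabilities are the counts divided by 163.
Repeatedly combine the two least-probable nodes; the expected code length is the sum of the merged weights.
merge 3/163 + 6/163 → 9/163
merge 9/163 + 45/163 → 54/163
merge 50/163 + 54/163 → 104/163
merge 59/163 + 104/163 → 1
L = 9/163 + 54/163 + 104/163 + 1 = 330/163 ≈ 2.025 bits/symbol.

2.025 bits/symbol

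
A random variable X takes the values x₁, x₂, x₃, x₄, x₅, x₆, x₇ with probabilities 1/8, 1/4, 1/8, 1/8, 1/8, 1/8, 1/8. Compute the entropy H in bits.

2.75 bits

Each probability is a power of 1/2, so log₂(1/p) is an integer.
H = Σ p·log₂(1/p) = 1/8·3 + 1/4·2 + 1/8·3 + 1/8·3 + 1/8·3 + 1/8·3 + 1/8·3 = 2.75 bits.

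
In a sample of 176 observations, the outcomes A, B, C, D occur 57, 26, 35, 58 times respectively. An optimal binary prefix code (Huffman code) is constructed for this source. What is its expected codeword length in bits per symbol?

Probabilities are the counts divided by 176.
Repeatedly combine the two least-probable nodes; the expected code length is the sum of the merged weights.
merge 13/88 + 35/176 → 61/176
merge 57/176 + 29/88 → 115/176
merge 61/176 + 115/176 → 1
L = 61/176 + 115/176 + 1 = 2 bits/symbol.

2 bits/symbol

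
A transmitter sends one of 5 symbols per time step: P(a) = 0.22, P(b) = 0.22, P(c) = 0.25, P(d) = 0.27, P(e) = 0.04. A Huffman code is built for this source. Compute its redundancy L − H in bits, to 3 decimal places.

0.103 bits

Entropy H = −Σ p log₂ p ≈ 2.1569 bits.
Huffman merges: 1/25+11/50→13/50; 11/50+1/4→47/100; 13/50+27/100→53/100; 47/100+53/100→1. L = 113/50 ≈ 2.2600.
L − H = 2.2600 − 2.1569 = 0.103 bits.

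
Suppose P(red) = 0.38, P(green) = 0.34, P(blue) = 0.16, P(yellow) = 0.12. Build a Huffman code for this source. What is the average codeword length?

Repeatedly combine the two least-probable nodes; the expected code length is the sum of the merged weights.
merge 3/25 + 4/25 → 7/25
merge 7/25 + 17/50 → 31/50
merge 19/50 + 31/50 → 1
L = 7/25 + 31/50 + 1 = 19/10 = 1.9 bits/symbol.

1.9 bits/symbol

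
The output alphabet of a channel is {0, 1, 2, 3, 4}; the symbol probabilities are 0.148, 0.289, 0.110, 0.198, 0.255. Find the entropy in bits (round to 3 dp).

H = −Σ pᵢ log₂ pᵢ.
−0.148·log₂(0.148) = 0.4079
−0.289·log₂(0.289) = 0.5176
−0.110·log₂(0.110) = 0.3503
−0.198·log₂(0.198) = 0.4626
−0.255·log₂(0.255) = 0.5027
Sum ≈ 2.2411 → 2.241 bits.

2.241 bits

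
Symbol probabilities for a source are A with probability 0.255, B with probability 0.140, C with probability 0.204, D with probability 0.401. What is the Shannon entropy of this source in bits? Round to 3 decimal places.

1.896 bits

H = −Σ pᵢ log₂ pᵢ.
−0.255·log₂(0.255) = 0.5027
−0.140·log₂(0.140) = 0.3971
−0.204·log₂(0.204) = 0.4678
−0.401·log₂(0.401) = 0.5286
Sum ≈ 1.8963 → 1.896 bits.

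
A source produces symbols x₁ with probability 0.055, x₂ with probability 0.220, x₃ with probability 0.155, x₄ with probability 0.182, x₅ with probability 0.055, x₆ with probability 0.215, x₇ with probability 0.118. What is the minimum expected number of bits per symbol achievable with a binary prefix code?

2.675 bits/symbol

Repeatedly combine the two least-probable nodes; the expected code length is the sum of the merged weights.
merge 11/200 + 11/200 → 11/100
merge 11/100 + 59/500 → 57/250
merge 31/200 + 91/500 → 337/1000
merge 43/200 + 11/50 → 87/200
merge 57/250 + 337/1000 → 113/200
merge 87/200 + 113/200 → 1
L = 11/100 + 57/250 + 337/1000 + 87/200 + 113/200 + 1 = 107/40 = 2.675 bits/symbol.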